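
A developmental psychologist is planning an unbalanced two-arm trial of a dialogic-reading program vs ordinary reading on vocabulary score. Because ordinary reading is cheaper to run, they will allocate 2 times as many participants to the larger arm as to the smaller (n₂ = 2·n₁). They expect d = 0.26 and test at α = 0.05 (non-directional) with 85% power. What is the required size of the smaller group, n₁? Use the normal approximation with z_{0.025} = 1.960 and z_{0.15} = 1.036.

n₁ = 200

With allocation ratio k = n₂/n₁ = 2, Var(x̄₁−x̄₂) = σ²(1/n₁ + 1/(k·n₁)) = σ²·(k+1)/(k·n₁).
So n₁ = (1 + 1/k)·((z_{α/2} + z_β)/d)² = 1.500 × (2.996/0.26)².
n₁ = 1.500 × 132.78 = 199.2.
Round up: n₁ = 200, giving n₂ = 2 × 200 = 400.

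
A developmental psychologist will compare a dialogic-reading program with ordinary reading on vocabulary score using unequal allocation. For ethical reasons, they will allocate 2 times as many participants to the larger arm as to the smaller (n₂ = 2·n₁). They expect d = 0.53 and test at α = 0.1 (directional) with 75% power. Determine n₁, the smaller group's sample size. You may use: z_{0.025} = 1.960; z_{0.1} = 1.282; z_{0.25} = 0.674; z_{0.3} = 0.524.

With allocation ratio k = n₂/n₁ = 2, Var(x̄₁−x̄₂) = σ²(1/n₁ + 1/(k·n₁)) = σ²·(k+1)/(k·n₁).
So n₁ = (1 + 1/k)·((z_{α} + z_β)/d)² = 1.500 × (1.956/0.53)².
n₁ = 1.500 × 13.62 = 20.4.
Round up: n₁ = 21, giving n₂ = 2 × 21 = 42.

n₁ = 21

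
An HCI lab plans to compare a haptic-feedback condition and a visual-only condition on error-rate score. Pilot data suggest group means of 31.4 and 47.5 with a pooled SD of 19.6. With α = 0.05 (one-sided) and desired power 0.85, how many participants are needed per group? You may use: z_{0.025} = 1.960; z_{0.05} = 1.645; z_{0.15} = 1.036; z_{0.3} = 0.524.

n = 22 per group

Cohen's d = |M₁ − M₂| / SD_pooled = |31.4 − 47.5| / 19.6 = 16.1 / 19.6 = 0.821.
For two independent groups with equal n: n = 2·((z_{α} + z_β) / d)².
z_{α} + z_β = 1.645 + 1.036 = 2.681.
n = 2 × (2.681 / 0.821)² = 2 × 3.266² = 2 × 10.66 = 21.3.
Round up to the next whole participant.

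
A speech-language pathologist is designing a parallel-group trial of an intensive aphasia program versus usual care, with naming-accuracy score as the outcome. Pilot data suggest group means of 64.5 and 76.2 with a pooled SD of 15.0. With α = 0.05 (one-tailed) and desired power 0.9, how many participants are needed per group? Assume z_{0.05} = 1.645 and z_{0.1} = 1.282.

Cohen's d = |M₁ − M₂| / SD_pooled = |64.5 − 76.2| / 15.0 = 11.7 / 15.0 = 0.780.
For two independent groups with equal n: n = 2·((z_{α} + z_β) / d)².
z_{α} + z_β = 1.645 + 1.282 = 2.927.
n = 2 × (2.927 / 0.780)² = 2 × 3.753² = 2 × 14.08 = 28.2.
Round up to the next whole participant.

n = 29 per group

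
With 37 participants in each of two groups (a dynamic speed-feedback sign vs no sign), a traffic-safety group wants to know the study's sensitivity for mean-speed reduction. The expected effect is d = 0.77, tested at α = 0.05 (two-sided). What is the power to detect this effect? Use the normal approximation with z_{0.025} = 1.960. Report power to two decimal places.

power ≈ 0.91

For two equal groups, power = Φ(d·√(n/2) − z_{α/2}).
d·√(n/2) = 0.77 × √(37/2) = 0.77 × 4.301 = 3.312.
z_β = 3.312 − 1.960 = 1.352.
Power = Φ(1.352) = 0.912.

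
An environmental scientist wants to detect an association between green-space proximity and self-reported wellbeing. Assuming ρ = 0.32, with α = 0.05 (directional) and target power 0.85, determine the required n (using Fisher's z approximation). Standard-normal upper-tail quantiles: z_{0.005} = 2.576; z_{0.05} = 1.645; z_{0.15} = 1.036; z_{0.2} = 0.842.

n = 69

Fisher's z: C = ½·ln((1+r)/(1−r)) = ½·ln(1.9412) = 0.3316.
n = ((z_{α} + z_β)/C)² + 3.
(1.645 + 1.036) / 0.3316 = 2.681 / 0.3316 = 8.085.
n = 8.085² + 3 = 65.37 + 3 = 68.4.
Round up.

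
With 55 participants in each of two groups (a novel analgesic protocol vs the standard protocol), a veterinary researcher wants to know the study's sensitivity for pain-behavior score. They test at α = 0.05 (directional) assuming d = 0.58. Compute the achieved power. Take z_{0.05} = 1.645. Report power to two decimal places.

For two equal groups, power = Φ(d·√(n/2) − z_{α}).
d·√(n/2) = 0.58 × √(55/2) = 0.58 × 5.244 = 3.042.
z_β = 3.042 − 1.645 = 1.397.
Power = Φ(1.397) = 0.919.

power ≈ 0.92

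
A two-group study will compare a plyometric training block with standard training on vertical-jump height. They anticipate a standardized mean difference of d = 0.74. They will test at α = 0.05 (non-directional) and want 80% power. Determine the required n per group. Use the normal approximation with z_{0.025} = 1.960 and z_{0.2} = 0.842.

n = 29 per group

For two independent groups with equal n: n = 2·((z_{α/2} + z_β) / d)².
z_{α/2} + z_β = 1.960 + 0.842 = 2.802.
n = 2 × (2.802 / 0.74)² = 2 × 3.786² = 2 × 14.34 = 28.7.
Round up to the next whole participant.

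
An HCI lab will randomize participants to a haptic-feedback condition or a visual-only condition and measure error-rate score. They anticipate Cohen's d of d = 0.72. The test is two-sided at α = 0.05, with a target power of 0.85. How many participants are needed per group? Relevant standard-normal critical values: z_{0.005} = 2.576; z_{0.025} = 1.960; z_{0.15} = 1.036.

n = 35 per group

For two independent groups with equal n: n = 2·((z_{α/2} + z_β) / d)².
z_{α/2} + z_β = 1.960 + 1.036 = 2.996.
n = 2 × (2.996 / 0.72)² = 2 × 4.161² = 2 × 17.31 = 34.6.
Round up to the next whole participant.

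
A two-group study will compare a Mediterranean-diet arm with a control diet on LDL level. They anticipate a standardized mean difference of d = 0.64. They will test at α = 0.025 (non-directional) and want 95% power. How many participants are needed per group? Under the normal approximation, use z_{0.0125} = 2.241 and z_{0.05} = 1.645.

n = 74 per group

For two independent groups with equal n: n = 2·((z_{α/2} + z_β) / d)².
z_{α/2} + z_β = 2.241 + 1.645 = 3.886.
n = 2 × (3.886 / 0.64)² = 2 × 6.072² = 2 × 36.87 = 73.7.
Round up to the next whole participant.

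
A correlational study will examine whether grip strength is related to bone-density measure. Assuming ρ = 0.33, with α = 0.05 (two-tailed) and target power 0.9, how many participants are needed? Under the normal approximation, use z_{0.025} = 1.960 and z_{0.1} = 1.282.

n = 93

Fisher's z: C = ½·ln((1+r)/(1−r)) = ½·ln(1.9851) = 0.3428.
n = ((z_{α/2} + z_β)/C)² + 3.
(1.960 + 1.282) / 0.3428 = 3.242 / 0.3428 = 9.457.
n = 9.457² + 3 = 89.44 + 3 = 92.4.
Round up.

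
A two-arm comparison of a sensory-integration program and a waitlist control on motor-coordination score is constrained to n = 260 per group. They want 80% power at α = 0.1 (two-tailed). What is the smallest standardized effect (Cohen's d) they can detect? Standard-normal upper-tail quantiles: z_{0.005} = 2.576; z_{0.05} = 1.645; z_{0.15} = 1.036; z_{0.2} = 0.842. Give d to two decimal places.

For two independent groups of n = 260 each: d_min = (z_{α/2} + z_β)·√(2/n).
z-sum = 1.645 + 0.842 = 2.487.
d_min = 2.487 × √(2/260) = 2.487 × 0.0877 = 0.218.

d_min ≈ 0.22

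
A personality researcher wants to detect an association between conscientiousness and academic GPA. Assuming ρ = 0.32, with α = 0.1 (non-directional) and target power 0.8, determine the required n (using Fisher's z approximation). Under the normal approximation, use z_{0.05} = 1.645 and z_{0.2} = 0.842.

Fisher's z: C = ½·ln((1+r)/(1−r)) = ½·ln(1.9412) = 0.3316.
n = ((z_{α/2} + z_β)/C)² + 3.
(1.645 + 0.842) / 0.3316 = 2.487 / 0.3316 = 7.500.
n = 7.500² + 3 = 56.25 + 3 = 59.2.
Round up.

n = 60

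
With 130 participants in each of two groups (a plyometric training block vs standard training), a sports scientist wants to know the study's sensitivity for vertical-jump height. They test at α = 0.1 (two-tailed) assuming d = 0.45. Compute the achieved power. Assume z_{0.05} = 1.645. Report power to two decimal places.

For two equal groups, power = Φ(d·√(n/2) − z_{α/2}).
d·√(n/2) = 0.45 × √(130/2) = 0.45 × 8.062 = 3.628.
z_β = 3.628 − 1.645 = 1.983.
Power = Φ(1.983) = 0.976.

power ≈ 0.98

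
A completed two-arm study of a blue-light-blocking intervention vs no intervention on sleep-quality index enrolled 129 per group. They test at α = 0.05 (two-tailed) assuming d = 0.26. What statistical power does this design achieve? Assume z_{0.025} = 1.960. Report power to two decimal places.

For two equal groups, power = Φ(d·√(n/2) − z_{α/2}).
d·√(n/2) = 0.26 × √(129/2) = 0.26 × 8.031 = 2.088.
z_β = 2.088 − 1.960 = 0.128.
Power = Φ(0.128) = 0.551.

power ≈ 0.55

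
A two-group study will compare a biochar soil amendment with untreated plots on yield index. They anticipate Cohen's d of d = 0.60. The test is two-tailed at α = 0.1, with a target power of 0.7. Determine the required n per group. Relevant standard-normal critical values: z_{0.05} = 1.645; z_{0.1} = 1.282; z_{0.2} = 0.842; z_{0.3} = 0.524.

For two independent groups with equal n: n = 2·((z_{α/2} + z_β) / d)².
z_{α/2} + z_β = 1.645 + 0.524 = 2.169.
n = 2 × (2.169 / 0.60)² = 2 × 3.615² = 2 × 13.07 = 26.1.
Round up to the next whole participant.

n = 27 per group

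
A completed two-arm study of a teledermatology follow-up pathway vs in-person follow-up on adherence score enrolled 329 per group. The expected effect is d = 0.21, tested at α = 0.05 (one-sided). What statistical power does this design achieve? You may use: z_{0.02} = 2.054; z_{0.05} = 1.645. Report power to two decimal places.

power ≈ 0.85

For two equal groups, power = Φ(d·√(n/2) − z_{α}).
d·√(n/2) = 0.21 × √(329/2) = 0.21 × 12.826 = 2.693.
z_β = 2.693 − 1.645 = 1.048.
Power = Φ(1.048) = 0.853.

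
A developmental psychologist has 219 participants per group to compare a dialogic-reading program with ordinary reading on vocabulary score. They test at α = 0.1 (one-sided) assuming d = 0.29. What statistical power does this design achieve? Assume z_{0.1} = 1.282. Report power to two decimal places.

For two equal groups, power = Φ(d·√(n/2) − z_{α}).
d·√(n/2) = 0.29 × √(219/2) = 0.29 × 10.464 = 3.035.
z_β = 3.035 − 1.282 = 1.753.
Power = Φ(1.753) = 0.960.

power ≈ 0.96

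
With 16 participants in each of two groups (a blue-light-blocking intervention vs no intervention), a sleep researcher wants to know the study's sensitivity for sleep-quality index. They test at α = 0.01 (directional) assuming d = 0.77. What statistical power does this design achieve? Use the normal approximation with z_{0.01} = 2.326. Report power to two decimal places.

power ≈ 0.44

For two equal groups, power = Φ(d·√(n/2) − z_{α}).
d·√(n/2) = 0.77 × √(16/2) = 0.77 × 2.828 = 2.178.
z_β = 2.178 − 2.326 = -0.148.
Power = Φ(-0.148) = 0.441.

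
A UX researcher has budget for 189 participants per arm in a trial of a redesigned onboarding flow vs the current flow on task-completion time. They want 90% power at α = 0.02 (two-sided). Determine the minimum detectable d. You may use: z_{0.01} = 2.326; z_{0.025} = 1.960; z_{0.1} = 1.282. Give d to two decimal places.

For two independent groups of n = 189 each: d_min = (z_{α/2} + z_β)·√(2/n).
z-sum = 2.326 + 1.282 = 3.608.
d_min = 3.608 × √(2/189) = 3.608 × 0.1029 = 0.371.

d_min ≈ 0.37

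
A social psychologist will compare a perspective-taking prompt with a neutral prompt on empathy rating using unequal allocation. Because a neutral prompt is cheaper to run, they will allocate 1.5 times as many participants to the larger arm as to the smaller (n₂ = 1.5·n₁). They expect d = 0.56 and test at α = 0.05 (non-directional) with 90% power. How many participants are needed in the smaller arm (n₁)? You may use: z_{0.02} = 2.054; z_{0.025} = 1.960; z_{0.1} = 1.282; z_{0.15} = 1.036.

With allocation ratio k = n₂/n₁ = 1.5, Var(x̄₁−x̄₂) = σ²(1/n₁ + 1/(k·n₁)) = σ²·(k+1)/(k·n₁).
So n₁ = (1 + 1/k)·((z_{α/2} + z_β)/d)² = 1.667 × (3.242/0.56)².
n₁ = 1.667 × 33.52 = 55.9.
Round up: n₁ = 56, giving n₂ = 1.5 × 56 = 84.

n₁ = 56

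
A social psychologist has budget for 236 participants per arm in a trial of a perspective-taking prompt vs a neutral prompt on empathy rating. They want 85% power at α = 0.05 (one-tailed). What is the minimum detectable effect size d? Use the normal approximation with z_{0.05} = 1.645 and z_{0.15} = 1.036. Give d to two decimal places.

d_min ≈ 0.25

For two independent groups of n = 236 each: d_min = (z_{α} + z_β)·√(2/n).
z-sum = 1.645 + 1.036 = 2.681.
d_min = 2.681 × √(2/236) = 2.681 × 0.0921 = 0.247.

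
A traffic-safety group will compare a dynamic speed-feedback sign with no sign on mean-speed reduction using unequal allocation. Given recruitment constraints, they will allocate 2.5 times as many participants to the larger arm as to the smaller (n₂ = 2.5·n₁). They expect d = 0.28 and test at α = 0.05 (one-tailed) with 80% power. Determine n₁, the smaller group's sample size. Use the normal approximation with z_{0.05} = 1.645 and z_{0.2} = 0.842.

With allocation ratio k = n₂/n₁ = 2.5, Var(x̄₁−x̄₂) = σ²(1/n₁ + 1/(k·n₁)) = σ²·(k+1)/(k·n₁).
So n₁ = (1 + 1/k)·((z_{α} + z_β)/d)² = 1.400 × (2.487/0.28)².
n₁ = 1.400 × 78.89 = 110.4.
Round up: n₁ = 111, giving n₂ = ⌈2.5 × 111⌉ = ⌈277.5⌉ = 278.

n₁ = 111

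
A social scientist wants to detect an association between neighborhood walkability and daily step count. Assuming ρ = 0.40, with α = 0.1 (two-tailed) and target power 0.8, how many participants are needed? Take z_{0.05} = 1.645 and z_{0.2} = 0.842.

Fisher's z: C = ½·ln((1+r)/(1−r)) = ½·ln(2.3333) = 0.4236.
n = ((z_{α/2} + z_β)/C)² + 3.
(1.645 + 0.842) / 0.4236 = 2.487 / 0.4236 = 5.871.
n = 5.871² + 3 = 34.47 + 3 = 37.5.
Round up.

n = 38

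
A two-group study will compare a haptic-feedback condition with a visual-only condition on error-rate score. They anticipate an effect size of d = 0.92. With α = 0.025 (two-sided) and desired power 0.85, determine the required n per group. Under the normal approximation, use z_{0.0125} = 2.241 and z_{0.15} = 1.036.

For two independent groups with equal n: n = 2·((z_{α/2} + z_β) / d)².
z_{α/2} + z_β = 2.241 + 1.036 = 3.277.
n = 2 × (3.277 / 0.92)² = 2 × 3.562² = 2 × 12.69 = 25.4.
Round up to the next whole participant.

n = 26 per group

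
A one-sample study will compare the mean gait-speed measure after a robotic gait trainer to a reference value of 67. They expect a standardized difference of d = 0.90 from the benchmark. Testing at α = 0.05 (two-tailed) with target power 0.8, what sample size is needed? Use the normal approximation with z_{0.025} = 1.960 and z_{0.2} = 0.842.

n = 10

For a one-sample test: n = ((z_{α/2} + z_β) / d)².
z_{α/2} + z_β = 1.960 + 0.842 = 2.802.
n = (2.802 / 0.90)² = 3.113² = 9.69.
Round up.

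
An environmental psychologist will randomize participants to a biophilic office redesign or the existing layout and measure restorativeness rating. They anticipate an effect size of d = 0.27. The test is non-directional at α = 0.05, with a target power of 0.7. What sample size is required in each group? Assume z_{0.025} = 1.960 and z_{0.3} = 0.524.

For two independent groups with equal n: n = 2·((z_{α/2} + z_β) / d)².
z_{α/2} + z_β = 1.960 + 0.524 = 2.484.
n = 2 × (2.484 / 0.27)² = 2 × 9.200² = 2 × 84.64 = 169.3.
Round up to the next whole participant.

n = 170 per group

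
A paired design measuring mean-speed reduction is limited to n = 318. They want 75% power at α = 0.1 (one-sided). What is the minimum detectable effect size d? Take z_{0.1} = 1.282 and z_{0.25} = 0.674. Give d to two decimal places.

For a single sample (or paired design) of n = 318: d_min = (z_{α} + z_β)/√n.
z-sum = 1.282 + 0.674 = 1.956.
d_min = 1.956 / √318 = 1.956 / 17.833 = 0.110.

d_min ≈ 0.11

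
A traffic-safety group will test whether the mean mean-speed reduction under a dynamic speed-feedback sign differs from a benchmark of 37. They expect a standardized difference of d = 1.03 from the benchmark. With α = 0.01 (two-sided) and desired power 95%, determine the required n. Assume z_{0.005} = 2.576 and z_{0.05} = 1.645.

For a one-sample test: n = ((z_{α/2} + z_β) / d)².
z_{α/2} + z_β = 2.576 + 1.645 = 4.221.
n = (4.221 / 1.03)² = 4.098² = 16.79.
Round up.

n = 17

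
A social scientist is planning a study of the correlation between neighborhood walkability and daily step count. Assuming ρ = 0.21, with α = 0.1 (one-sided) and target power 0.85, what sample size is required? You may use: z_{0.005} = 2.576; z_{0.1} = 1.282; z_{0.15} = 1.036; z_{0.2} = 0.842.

n = 122

Fisher's z: C = ½·ln((1+r)/(1−r)) = ½·ln(1.5316) = 0.2132.
n = ((z_{α} + z_β)/C)² + 3.
(1.282 + 1.036) / 0.2132 = 2.318 / 0.2132 = 10.872.
n = 10.872² + 3 = 118.21 + 3 = 121.2.
Round up.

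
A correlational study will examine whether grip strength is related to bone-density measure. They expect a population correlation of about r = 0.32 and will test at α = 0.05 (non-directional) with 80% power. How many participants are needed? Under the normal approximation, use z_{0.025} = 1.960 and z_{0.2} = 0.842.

n = 75

Fisher's z: C = ½·ln((1+r)/(1−r)) = ½·ln(1.9412) = 0.3316.
n = ((z_{α/2} + z_β)/C)² + 3.
(1.960 + 0.842) / 0.3316 = 2.802 / 0.3316 = 8.450.
n = 8.450² + 3 = 71.40 + 3 = 74.4.
Round up.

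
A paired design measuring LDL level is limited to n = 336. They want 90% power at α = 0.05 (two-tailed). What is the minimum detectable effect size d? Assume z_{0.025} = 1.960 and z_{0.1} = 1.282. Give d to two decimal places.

d_min ≈ 0.18

For a single sample (or paired design) of n = 336: d_min = (z_{α/2} + z_β)/√n.
z-sum = 1.960 + 1.282 = 3.242.
d_min = 3.242 / √336 = 3.242 / 18.330 = 0.177.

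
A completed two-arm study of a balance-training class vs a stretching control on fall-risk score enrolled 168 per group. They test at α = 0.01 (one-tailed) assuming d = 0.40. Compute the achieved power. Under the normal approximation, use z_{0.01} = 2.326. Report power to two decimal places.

power ≈ 0.91

For two equal groups, power = Φ(d·√(n/2) − z_{α}).
d·√(n/2) = 0.40 × √(168/2) = 0.40 × 9.165 = 3.666.
z_β = 3.666 − 2.326 = 1.340.
Power = Φ(1.340) = 0.910.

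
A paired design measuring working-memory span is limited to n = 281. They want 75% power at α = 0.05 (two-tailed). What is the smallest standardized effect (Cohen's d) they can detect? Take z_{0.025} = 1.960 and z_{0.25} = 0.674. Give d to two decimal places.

d_min ≈ 0.16

For a single sample (or paired design) of n = 281: d_min = (z_{α/2} + z_β)/√n.
z-sum = 1.960 + 0.674 = 2.634.
d_min = 2.634 / √281 = 2.634 / 16.763 = 0.157.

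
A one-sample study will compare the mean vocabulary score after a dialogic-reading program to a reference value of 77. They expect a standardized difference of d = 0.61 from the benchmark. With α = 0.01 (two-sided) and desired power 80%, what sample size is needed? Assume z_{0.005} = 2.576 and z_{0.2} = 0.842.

For a one-sample test: n = ((z_{α/2} + z_β) / d)².
z_{α/2} + z_β = 2.576 + 0.842 = 3.418.
n = (3.418 / 0.61)² = 5.603² = 31.40.
Round up.

n = 32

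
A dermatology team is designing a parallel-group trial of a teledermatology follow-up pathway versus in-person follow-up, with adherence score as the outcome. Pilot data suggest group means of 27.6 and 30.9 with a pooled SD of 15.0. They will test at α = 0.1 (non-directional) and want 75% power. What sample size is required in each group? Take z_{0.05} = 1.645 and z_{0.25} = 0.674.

Cohen's d = |M₁ − M₂| / SD_pooled = |27.6 − 30.9| / 15.0 = 3.3 / 15.0 = 0.220.
For two independent groups with equal n: n = 2·((z_{α/2} + z_β) / d)².
z_{α/2} + z_β = 1.645 + 0.674 = 2.319.
n = 2 × (2.319 / 0.220)² = 2 × 10.541² = 2 × 111.11 = 222.2.
Round up to the next whole participant.

n = 223 per group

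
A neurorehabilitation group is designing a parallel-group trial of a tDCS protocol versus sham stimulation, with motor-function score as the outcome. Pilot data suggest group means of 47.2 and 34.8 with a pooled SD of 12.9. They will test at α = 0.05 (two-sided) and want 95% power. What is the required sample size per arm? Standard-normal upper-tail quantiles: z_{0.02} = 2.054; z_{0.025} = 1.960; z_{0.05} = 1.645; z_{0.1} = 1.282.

n = 29 per group

Cohen's d = |M₁ − M₂| / SD_pooled = |47.2 − 34.8| / 12.9 = 12.4 / 12.9 = 0.961.
For two independent groups with equal n: n = 2·((z_{α/2} + z_β) / d)².
z_{α/2} + z_β = 1.960 + 1.645 = 3.605.
n = 2 × (3.605 / 0.961)² = 2 × 3.751² = 2 × 14.07 = 28.1.
Round up to the next whole participant.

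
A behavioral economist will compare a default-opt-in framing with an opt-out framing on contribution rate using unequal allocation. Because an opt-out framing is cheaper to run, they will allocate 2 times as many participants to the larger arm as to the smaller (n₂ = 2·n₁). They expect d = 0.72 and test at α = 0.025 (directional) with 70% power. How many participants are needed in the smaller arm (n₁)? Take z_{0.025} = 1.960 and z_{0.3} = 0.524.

n₁ = 18

With allocation ratio k = n₂/n₁ = 2, Var(x̄₁−x̄₂) = σ²(1/n₁ + 1/(k·n₁)) = σ²·(k+1)/(k·n₁).
So n₁ = (1 + 1/k)·((z_{α} + z_β)/d)² = 1.500 × (2.484/0.72)².
n₁ = 1.500 × 11.90 = 17.9.
Round up: n₁ = 18, giving n₂ = 2 × 18 = 36.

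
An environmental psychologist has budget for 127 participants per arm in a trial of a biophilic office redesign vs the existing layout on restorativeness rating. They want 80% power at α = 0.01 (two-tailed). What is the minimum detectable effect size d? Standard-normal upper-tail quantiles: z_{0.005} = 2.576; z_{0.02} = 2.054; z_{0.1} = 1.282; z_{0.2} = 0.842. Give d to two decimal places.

For two independent groups of n = 127 each: d_min = (z_{α/2} + z_β)·√(2/n).
z-sum = 2.576 + 0.842 = 3.418.
d_min = 3.418 × √(2/127) = 3.418 × 0.1255 = 0.429.

d_min ≈ 0.43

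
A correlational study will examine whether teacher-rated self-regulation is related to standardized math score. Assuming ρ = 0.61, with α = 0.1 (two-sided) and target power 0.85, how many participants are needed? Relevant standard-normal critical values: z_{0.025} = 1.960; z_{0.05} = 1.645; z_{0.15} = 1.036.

Fisher's z: C = ½·ln((1+r)/(1−r)) = ½·ln(4.1282) = 0.7089.
n = ((z_{α/2} + z_β)/C)² + 3.
(1.645 + 1.036) / 0.7089 = 2.681 / 0.7089 = 3.782.
n = 3.782² + 3 = 14.30 + 3 = 17.3.
Round up.

n = 18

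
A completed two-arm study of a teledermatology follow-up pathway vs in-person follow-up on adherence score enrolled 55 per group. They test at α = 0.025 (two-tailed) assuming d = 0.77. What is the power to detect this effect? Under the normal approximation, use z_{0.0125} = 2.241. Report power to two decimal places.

For two equal groups, power = Φ(d·√(n/2) − z_{α/2}).
d·√(n/2) = 0.77 × √(55/2) = 0.77 × 5.244 = 4.038.
z_β = 4.038 − 2.241 = 1.797.
Power = Φ(1.797) = 0.964.

power ≈ 0.96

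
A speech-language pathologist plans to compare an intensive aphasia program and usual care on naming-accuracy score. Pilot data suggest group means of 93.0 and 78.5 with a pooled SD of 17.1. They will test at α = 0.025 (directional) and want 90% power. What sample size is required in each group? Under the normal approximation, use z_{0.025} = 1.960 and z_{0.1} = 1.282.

n = 30 per group

Cohen's d = |M₁ − M₂| / SD_pooled = |93.0 − 78.5| / 17.1 = 14.5 / 17.1 = 0.848.
For two independent groups with equal n: n = 2·((z_{α} + z_β) / d)².
z_{α} + z_β = 1.960 + 1.282 = 3.242.
n = 2 × (3.242 / 0.848)² = 2 × 3.823² = 2 × 14.62 = 29.2.
Round up to the next whole participant.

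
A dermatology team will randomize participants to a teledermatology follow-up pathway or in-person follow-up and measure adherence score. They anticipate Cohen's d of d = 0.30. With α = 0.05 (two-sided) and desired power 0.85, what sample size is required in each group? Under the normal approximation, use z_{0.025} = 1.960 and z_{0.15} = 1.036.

For two independent groups with equal n: n = 2·((z_{α/2} + z_β) / d)².
z_{α/2} + z_β = 1.960 + 1.036 = 2.996.
n = 2 × (2.996 / 0.30)² = 2 × 9.987² = 2 × 99.73 = 199.5.
Round up to the next whole participant.

n = 200 per group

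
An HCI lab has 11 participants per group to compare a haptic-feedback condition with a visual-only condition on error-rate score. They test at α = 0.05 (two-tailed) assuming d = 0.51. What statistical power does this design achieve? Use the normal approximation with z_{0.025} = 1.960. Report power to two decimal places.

For two equal groups, power = Φ(d·√(n/2) − z_{α/2}).
d·√(n/2) = 0.51 × √(11/2) = 0.51 × 2.345 = 1.196.
z_β = 1.196 − 1.960 = -0.764.
Power = Φ(-0.764) = 0.222.

power ≈ 0.22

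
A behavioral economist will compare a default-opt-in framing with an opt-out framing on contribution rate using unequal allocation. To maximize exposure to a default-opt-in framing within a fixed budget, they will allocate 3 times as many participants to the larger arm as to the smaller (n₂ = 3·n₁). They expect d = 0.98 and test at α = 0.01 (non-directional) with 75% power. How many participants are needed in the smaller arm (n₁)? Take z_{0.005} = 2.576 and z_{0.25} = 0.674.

n₁ = 15

With allocation ratio k = n₂/n₁ = 3, Var(x̄₁−x̄₂) = σ²(1/n₁ + 1/(k·n₁)) = σ²·(k+1)/(k·n₁).
So n₁ = (1 + 1/k)·((z_{α/2} + z_β)/d)² = 1.333 × (3.250/0.98)².
n₁ = 1.333 × 11.00 = 14.7.
Round up: n₁ = 15, giving n₂ = 3 × 15 = 45.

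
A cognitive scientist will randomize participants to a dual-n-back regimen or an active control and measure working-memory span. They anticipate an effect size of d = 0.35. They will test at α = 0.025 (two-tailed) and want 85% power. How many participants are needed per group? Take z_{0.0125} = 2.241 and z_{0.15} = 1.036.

n = 176 per group

For two independent groups with equal n: n = 2·((z_{α/2} + z_β) / d)².
z_{α/2} + z_β = 2.241 + 1.036 = 3.277.
n = 2 × (3.277 / 0.35)² = 2 × 9.363² = 2 × 87.66 = 175.3.
Round up to the next whole participant.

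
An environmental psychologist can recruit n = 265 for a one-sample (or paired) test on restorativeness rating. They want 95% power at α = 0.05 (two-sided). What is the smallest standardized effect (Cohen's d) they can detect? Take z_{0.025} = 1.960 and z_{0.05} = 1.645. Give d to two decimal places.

d_min ≈ 0.22

For a single sample (or paired design) of n = 265: d_min = (z_{α/2} + z_β)/√n.
z-sum = 1.960 + 1.645 = 3.605.
d_min = 3.605 / √265 = 3.605 / 16.279 = 0.221.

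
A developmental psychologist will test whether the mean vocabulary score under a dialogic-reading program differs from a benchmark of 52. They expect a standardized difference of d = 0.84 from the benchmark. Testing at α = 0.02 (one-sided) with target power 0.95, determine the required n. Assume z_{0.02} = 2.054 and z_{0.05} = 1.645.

For a one-sample test: n = ((z_{α} + z_β) / d)².
z_{α} + z_β = 2.054 + 1.645 = 3.699.
n = (3.699 / 0.84)² = 4.404² = 19.39.
Round up.

n = 20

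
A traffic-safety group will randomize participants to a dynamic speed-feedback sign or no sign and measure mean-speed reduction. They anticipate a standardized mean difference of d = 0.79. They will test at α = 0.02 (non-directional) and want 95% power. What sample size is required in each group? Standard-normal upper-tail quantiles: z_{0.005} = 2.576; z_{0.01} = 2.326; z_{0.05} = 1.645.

For two independent groups with equal n: n = 2·((z_{α/2} + z_β) / d)².
z_{α/2} + z_β = 2.326 + 1.645 = 3.971.
n = 2 × (3.971 / 0.79)² = 2 × 5.027² = 2 × 25.27 = 50.5.
Round up to the next whole participant.

n = 51 per group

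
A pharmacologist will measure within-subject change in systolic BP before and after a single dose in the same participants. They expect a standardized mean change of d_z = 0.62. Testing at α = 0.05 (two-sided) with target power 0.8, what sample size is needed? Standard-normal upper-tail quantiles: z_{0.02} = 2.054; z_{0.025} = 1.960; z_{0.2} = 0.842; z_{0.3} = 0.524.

For a paired (one-sample on differences) test: n = ((z_{α/2} + z_β) / d)².
z_{α/2} + z_β = 1.960 + 0.842 = 2.802.
n = (2.802 / 0.62)² = 4.519² = 20.42.
Round up.

n = 21 pairs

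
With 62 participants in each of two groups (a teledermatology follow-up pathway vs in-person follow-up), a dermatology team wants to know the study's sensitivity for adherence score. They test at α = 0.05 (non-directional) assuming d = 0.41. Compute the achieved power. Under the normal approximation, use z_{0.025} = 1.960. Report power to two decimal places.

power ≈ 0.63

For two equal groups, power = Φ(d·√(n/2) − z_{α/2}).
d·√(n/2) = 0.41 × √(62/2) = 0.41 × 5.568 = 2.283.
z_β = 2.283 − 1.960 = 0.323.
Power = Φ(0.323) = 0.627.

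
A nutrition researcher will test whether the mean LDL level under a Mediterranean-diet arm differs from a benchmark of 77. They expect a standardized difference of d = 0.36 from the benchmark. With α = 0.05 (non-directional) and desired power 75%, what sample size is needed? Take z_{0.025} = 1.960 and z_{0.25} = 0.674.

n = 54

For a one-sample test: n = ((z_{α/2} + z_β) / d)².
z_{α/2} + z_β = 1.960 + 0.674 = 2.634.
n = (2.634 / 0.36)² = 7.317² = 53.53.
Round up.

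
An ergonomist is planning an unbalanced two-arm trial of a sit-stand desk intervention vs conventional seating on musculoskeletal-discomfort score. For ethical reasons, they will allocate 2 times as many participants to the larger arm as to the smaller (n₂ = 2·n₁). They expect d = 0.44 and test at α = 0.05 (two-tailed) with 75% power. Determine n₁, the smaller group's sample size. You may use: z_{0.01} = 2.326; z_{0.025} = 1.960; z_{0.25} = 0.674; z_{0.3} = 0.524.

n₁ = 54

With allocation ratio k = n₂/n₁ = 2, Var(x̄₁−x̄₂) = σ²(1/n₁ + 1/(k·n₁)) = σ²·(k+1)/(k·n₁).
So n₁ = (1 + 1/k)·((z_{α/2} + z_β)/d)² = 1.500 × (2.634/0.44)².
n₁ = 1.500 × 35.84 = 53.8.
Round up: n₁ = 54, giving n₂ = 2 × 54 = 108.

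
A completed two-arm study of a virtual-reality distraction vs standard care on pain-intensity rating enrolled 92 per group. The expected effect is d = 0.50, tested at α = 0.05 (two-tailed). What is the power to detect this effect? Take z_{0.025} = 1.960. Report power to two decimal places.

power ≈ 0.92

For two equal groups, power = Φ(d·√(n/2) − z_{α/2}).
d·√(n/2) = 0.50 × √(92/2) = 0.50 × 6.782 = 3.391.
z_β = 3.391 − 1.960 = 1.431.
Power = Φ(1.431) = 0.924.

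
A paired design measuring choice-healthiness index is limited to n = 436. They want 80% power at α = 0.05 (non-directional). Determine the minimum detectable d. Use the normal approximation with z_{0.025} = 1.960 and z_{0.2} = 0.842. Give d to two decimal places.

For a single sample (or paired design) of n = 436: d_min = (z_{α/2} + z_β)/√n.
z-sum = 1.960 + 0.842 = 2.802.
d_min = 2.802 / √436 = 2.802 / 20.881 = 0.134.

d_min ≈ 0.13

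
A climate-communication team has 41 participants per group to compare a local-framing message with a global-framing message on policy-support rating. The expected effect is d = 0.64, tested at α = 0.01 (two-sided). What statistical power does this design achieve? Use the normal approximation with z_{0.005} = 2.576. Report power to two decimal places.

For two equal groups, power = Φ(d·√(n/2) − z_{α/2}).
d·√(n/2) = 0.64 × √(41/2) = 0.64 × 4.528 = 2.898.
z_β = 2.898 − 2.576 = 0.322.
Power = Φ(0.322) = 0.626.

power ≈ 0.63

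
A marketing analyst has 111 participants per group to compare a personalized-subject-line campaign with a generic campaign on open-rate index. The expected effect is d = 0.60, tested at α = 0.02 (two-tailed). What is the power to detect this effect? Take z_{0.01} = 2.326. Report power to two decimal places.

For two equal groups, power = Φ(d·√(n/2) − z_{α/2}).
d·√(n/2) = 0.60 × √(111/2) = 0.60 × 7.450 = 4.470.
z_β = 4.470 − 2.326 = 2.144.
Power = Φ(2.144) = 0.984.

power ≈ 0.98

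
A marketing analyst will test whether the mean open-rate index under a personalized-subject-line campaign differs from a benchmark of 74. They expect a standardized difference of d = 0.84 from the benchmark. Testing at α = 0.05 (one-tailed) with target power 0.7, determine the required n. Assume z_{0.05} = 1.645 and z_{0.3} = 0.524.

n = 7

For a one-sample test: n = ((z_{α} + z_β) / d)².
z_{α} + z_β = 1.645 + 0.524 = 2.169.
n = (2.169 / 0.84)² = 2.582² = 6.67.
Round up.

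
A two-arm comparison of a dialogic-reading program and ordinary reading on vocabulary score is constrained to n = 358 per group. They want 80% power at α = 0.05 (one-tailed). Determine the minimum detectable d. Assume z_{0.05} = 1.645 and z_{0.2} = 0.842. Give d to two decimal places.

d_min ≈ 0.19

For two independent groups of n = 358 each: d_min = (z_{α} + z_β)·√(2/n).
z-sum = 1.645 + 0.842 = 2.487.
d_min = 2.487 × √(2/358) = 2.487 × 0.0747 = 0.186.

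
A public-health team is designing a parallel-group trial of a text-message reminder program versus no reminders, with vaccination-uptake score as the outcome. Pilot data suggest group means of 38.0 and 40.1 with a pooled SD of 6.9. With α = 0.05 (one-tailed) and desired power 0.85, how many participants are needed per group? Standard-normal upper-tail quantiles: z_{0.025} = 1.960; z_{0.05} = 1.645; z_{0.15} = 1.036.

n = 156 per group

Cohen's d = |M₁ − M₂| / SD_pooled = |38.0 − 40.1| / 6.9 = 2.1 / 6.9 = 0.304.
For two independent groups with equal n: n = 2·((z_{α} + z_β) / d)².
z_{α} + z_β = 1.645 + 1.036 = 2.681.
n = 2 × (2.681 / 0.304)² = 2 × 8.819² = 2 × 77.78 = 155.6.
Round up to the next whole participant.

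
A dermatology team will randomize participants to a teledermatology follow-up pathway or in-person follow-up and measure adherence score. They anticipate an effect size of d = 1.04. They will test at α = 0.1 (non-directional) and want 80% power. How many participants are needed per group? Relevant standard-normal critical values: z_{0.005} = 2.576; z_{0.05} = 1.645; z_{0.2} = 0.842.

For two independent groups with equal n: n = 2·((z_{α/2} + z_β) / d)².
z_{α/2} + z_β = 1.645 + 0.842 = 2.487.
n = 2 × (2.487 / 1.04)² = 2 × 2.391² = 2 × 5.72 = 11.4.
Round up to the next whole participant.

n = 12 per group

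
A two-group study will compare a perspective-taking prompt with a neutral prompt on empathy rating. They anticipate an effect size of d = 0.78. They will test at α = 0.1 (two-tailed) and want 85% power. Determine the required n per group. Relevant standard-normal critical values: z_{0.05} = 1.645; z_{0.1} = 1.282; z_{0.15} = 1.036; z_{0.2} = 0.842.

For two independent groups with equal n: n = 2·((z_{α/2} + z_β) / d)².
z_{α/2} + z_β = 1.645 + 1.036 = 2.681.
n = 2 × (2.681 / 0.78)² = 2 × 3.437² = 2 × 11.81 = 23.6.
Round up to the next whole participant.

n = 24 per group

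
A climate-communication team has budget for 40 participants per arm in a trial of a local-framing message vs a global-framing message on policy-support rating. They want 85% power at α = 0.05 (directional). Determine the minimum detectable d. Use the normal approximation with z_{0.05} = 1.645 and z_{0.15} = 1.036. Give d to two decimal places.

d_min ≈ 0.60

For two independent groups of n = 40 each: d_min = (z_{α} + z_β)·√(2/n).
z-sum = 1.645 + 1.036 = 2.681.
d_min = 2.681 × √(2/40) = 2.681 × 0.2236 = 0.599.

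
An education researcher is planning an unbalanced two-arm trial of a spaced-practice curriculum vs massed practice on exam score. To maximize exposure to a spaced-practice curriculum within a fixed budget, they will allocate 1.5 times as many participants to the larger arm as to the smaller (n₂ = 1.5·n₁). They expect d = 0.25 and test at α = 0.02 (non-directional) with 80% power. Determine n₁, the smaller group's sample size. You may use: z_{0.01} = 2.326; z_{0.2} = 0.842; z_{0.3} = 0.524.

With allocation ratio k = n₂/n₁ = 1.5, Var(x̄₁−x̄₂) = σ²(1/n₁ + 1/(k·n₁)) = σ²·(k+1)/(k·n₁).
So n₁ = (1 + 1/k)·((z_{α/2} + z_β)/d)² = 1.667 × (3.168/0.25)².
n₁ = 1.667 × 160.58 = 267.6.
Round up: n₁ = 268, giving n₂ = 1.5 × 268 = 402.

n₁ = 268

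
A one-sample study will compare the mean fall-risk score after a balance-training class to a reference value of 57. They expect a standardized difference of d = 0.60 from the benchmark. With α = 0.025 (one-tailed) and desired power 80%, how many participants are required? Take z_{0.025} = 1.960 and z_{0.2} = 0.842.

n = 22

For a one-sample test: n = ((z_{α} + z_β) / d)².
z_{α} + z_β = 1.960 + 0.842 = 2.802.
n = (2.802 / 0.60)² = 4.670² = 21.81.
Round up.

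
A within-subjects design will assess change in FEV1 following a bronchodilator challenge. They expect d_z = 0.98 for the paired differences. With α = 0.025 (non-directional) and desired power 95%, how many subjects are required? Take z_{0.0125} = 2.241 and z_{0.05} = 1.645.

For a paired (one-sample on differences) test: n = ((z_{α/2} + z_β) / d)².
z_{α/2} + z_β = 2.241 + 1.645 = 3.886.
n = (3.886 / 0.98)² = 3.965² = 15.72.
Round up.

n = 16 pairs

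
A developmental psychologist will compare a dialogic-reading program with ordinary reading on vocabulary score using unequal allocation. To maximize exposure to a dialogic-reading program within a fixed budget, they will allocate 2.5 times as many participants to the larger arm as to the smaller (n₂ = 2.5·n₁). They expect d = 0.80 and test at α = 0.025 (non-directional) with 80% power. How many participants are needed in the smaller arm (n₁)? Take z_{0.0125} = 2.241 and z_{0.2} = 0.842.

n₁ = 21

With allocation ratio k = n₂/n₁ = 2.5, Var(x̄₁−x̄₂) = σ²(1/n₁ + 1/(k·n₁)) = σ²·(k+1)/(k·n₁).
So n₁ = (1 + 1/k)·((z_{α/2} + z_β)/d)² = 1.400 × (3.083/0.80)².
n₁ = 1.400 × 14.85 = 20.8.
Round up: n₁ = 21, giving n₂ = ⌈2.5 × 21⌉ = ⌈52.5⌉ = 53.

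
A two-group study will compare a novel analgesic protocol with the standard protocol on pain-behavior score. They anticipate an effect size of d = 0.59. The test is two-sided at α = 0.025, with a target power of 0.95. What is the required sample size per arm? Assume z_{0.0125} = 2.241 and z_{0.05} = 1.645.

For two independent groups with equal n: n = 2·((z_{α/2} + z_β) / d)².
z_{α/2} + z_β = 2.241 + 1.645 = 3.886.
n = 2 × (3.886 / 0.59)² = 2 × 6.586² = 2 × 43.38 = 86.8.
Round up to the next whole participant.

n = 87 per group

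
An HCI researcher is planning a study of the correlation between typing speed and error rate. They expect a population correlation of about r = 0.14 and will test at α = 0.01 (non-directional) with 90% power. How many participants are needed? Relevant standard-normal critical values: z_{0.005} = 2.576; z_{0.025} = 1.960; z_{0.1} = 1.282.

n = 753

Fisher's z: C = ½·ln((1+r)/(1−r)) = ½·ln(1.3256) = 0.1409.
n = ((z_{α/2} + z_β)/C)² + 3.
(2.576 + 1.282) / 0.1409 = 3.858 / 0.1409 = 27.381.
n = 27.381² + 3 = 749.73 + 3 = 752.7.
Round up.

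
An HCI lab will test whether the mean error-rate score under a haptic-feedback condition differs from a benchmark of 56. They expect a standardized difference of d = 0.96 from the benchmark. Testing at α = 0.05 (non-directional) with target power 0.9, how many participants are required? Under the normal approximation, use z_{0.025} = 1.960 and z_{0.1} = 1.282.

For a one-sample test: n = ((z_{α/2} + z_β) / d)².
z_{α/2} + z_β = 1.960 + 1.282 = 3.242.
n = (3.242 / 0.96)² = 3.377² = 11.40.
Round up.

n = 12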